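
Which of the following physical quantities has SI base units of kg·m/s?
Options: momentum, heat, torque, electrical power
Checking the SI base units of each option:
  momentum (p = mv): kg·m/s  ✓ matches
  heat (Q = mcΔT): kg·m²/s²  ✗
  torque (τ = Fr): kg·m²/s²  ✗
  electrical power (P = IV): kg·m²/s³  ✗

Only momentum has units kg·m/s.

Answer: momentum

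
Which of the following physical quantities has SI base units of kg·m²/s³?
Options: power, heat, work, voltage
Checking the SI base units of each option:
  power (P = W/t): kg·m²/s³  ✓ matches
  heat (Q = mcΔT): kg·m²/s²  ✗
  work (W = Fd): kg·m²/s²  ✗
  voltage (V = IR): kg·m²/(s³·A)  ✗

Only power has units kg·m²/s³.

Answer: power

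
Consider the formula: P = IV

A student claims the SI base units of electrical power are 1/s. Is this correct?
Units of each symbol in P = IV:
  I (current): A
  V (voltage, in volts): kg·m²/(s³·A)

Multiplying the contributions: [A] · [kg·m²/(s³·A)]
Adding exponents of each base unit: kg: 1, m: 2, s: -3
SI base units of electrical power: kg·m²/s³

The claimed units 1/s (exponents s: -1) do not match the derived units kg·m²/s³ (exponents kg: 1, m: 2, s: -3), so the claim is incorrect.

Answer: No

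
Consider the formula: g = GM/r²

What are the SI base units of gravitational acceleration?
Units of each symbol in g = GM/r²:
  G (gravitational constant): m³/(kg·s²)
  M (mass): kg
  r (distance): m  → to the power 2 in the denominator, contributes 1/m²

Multiplying the contributions: [m³/(kg·s²)] · [kg] · [1/m²]
Adding exponents of each base unit: m: 1, s: -2
SI base units of gravitational acceleration: m/s²

Answer: m/s²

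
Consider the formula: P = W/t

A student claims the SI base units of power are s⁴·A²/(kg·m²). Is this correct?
Units of each symbol in P = W/t:
  W (work): kg·m²/s²
  t (time): s  → in the denominator, contributes 1/s

Multiplying the contributions: [kg·m²/s²] · [1/s]
Adding exponents of each base unit: kg: 1, m: 2, s: -3
SI base units of power: kg·m²/s³

The claimed units s⁴·A²/(kg·m²) (exponents kg: -1, m: -2, s: 4, A: 2) do not match the derived units kg·m²/s³ (exponents kg: 1, m: 2, s: -3), so the claim is incorrect.

Answer: No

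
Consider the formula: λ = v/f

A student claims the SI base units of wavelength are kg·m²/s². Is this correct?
Units of each symbol in λ = v/f:
  v (wave speed): m/s
  f (frequency): 1/s  → in the denominator, contributes s

Multiplying the contributions: [m/s] · [s]
Adding exponents of each base unit: m: 1
SI base units of wavelength: m

The claimed units kg·m²/s² (exponents kg: 1, m: 2, s: -2) do not match the derived units m (exponents m: 1), so the claim is incorrect.

Answer: No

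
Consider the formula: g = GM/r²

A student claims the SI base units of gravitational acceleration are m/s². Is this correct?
Units of each symbol in g = GM/r²:
  G (gravitational constant): m³/(kg·s²)
  M (mass): kg
  r (distance): m  → to the power 2 in the denominator, contributes 1/m²

Multiplying the contributions: [m³/(kg·s²)] · [kg] · [1/m²]
Adding exponents of each base unit: m: 1, s: -2
SI base units of gravitational acceleration: m/s²

The claimed units m/s² match the derived units, so the claim is correct.

Answer: Yes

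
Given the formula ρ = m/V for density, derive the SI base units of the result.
Units of each symbol in ρ = m/V:
  m (mass): kg
  V (volume): m³  → in the denominator, contributes 1/m³

Multiplying the contributions: [kg] · [1/m³]
Adding exponents of each base unit: kg: 1, m: -3
SI base units of density: kg/m³

Answer: kg/m³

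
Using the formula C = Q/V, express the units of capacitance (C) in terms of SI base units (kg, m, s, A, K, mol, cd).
Units of each symbol in C = Q/V:
  Q (charge, in coulombs): s·A
  V (voltage, in volts): kg·m²/(s³·A)  → in the denominator, contributes s³·A/(kg·m²)

Multiplying the contributions: [s·A] · [s³·A/(kg·m²)]
Adding exponents of each base unit: kg: -1, m: -2, s: 4, A: 2
SI base units of capacitance: s⁴·A²/(kg·m²)

Answer: s⁴·A²/(kg·m²)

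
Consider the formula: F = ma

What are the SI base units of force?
Units of each symbol in F = ma:
  m (mass): kg
  a (acceleration): m/s²

Multiplying the contributions: [kg] · [m/s²]
Adding exponents of each base unit: kg: 1, m: 1, s: -2
SI base units of force: kg·m/s²

Answer: kg·m/s²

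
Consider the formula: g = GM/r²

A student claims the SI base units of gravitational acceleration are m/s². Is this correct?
Units of each symbol in g = GM/r²:
  G (gravitational constant): m³/(kg·s²)
  M (mass): kg
  r (distance): m  → to the power 2 in the denominator, contributes 1/m²

Multiplying the contributions: [m³/(kg·s²)] · [kg] · [1/m²]
Adding exponents of each base unit: m: 1, s: -2
SI base units of gravitational acceleration: m/s²

The claimed units m/s² match the derived units, so the claim is correct.

Answer: Yes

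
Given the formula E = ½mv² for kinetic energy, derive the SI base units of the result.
Units of each symbol in E = ½mv²:
  m (mass): kg
  v (speed): m/s  → to the power 2, contributes m²/s²
  The factor ½ is dimensionless.

Multiplying the contributions: [kg] · [m²/s²]
Adding exponents of each base unit: kg: 1, m: 2, s: -2
SI base units of kinetic energy: kg·m²/s²

Answer: kg·m²/s²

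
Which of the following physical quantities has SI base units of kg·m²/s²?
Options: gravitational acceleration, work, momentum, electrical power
Checking the SI base units of each option:
  gravitational acceleration (g = GM/r²): m/s²  ✗
  work (W = Fd): kg·m²/s²  ✓ matches
  momentum (p = mv): kg·m/s  ✗
  electrical power (P = IV): kg·m²/s³  ✗

Only work has units kg·m²/s².

Answer: work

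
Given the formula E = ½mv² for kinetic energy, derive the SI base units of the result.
Units of each symbol in E = ½mv²:
  m (mass): kg
  v (speed): m/s  → to the power 2, contributes m²/s²
  The factor ½ is dimensionless.

Multiplying the contributions: [kg] · [m²/s²]
Adding exponents of each base unit: kg: 1, m: 2, s: -2
SI base units of kinetic energy: kg·m²/s²

Answer: kg·m²/s²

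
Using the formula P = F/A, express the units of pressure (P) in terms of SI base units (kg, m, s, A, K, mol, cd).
Units of each symbol in P = F/A:
  F (force): kg·m/s²
  A (area): m²  → in the denominator, contributes 1/m²

Multiplying the contributions: [kg·m/s²] · [1/m²]
Adding exponents of each base unit: kg: 1, m: -1, s: -2
SI base units of pressure: kg/(m·s²)

Answer: kg/(m·s²)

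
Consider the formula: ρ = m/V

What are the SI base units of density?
Units of each symbol in ρ = m/V:
  m (mass): kg
  V (volume): m³  → in the denominator, contributes 1/m³

Multiplying the contributions: [kg] · [1/m³]
Adding exponents of each base unit: kg: 1, m: -3
SI base units of density: kg/m³

Answer: kg/m³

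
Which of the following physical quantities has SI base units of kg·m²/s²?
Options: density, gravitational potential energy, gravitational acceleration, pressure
Checking the SI base units of each option:
  density (ρ = m/V): kg/m³  ✗
  gravitational potential energy (U = -GMm/r): kg·m²/s²  ✓ matches
  gravitational acceleration (g = GM/r²): m/s²  ✗
  pressure (P = F/A): kg/(m·s²)  ✗

Only gravitational potential energy has units kg·m²/s².

Answer: gravitational potential energy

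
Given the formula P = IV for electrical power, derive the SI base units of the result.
Units of each symbol in P = IV:
  I (current): A
  V (voltage, in volts): kg·m²/(s³·A)

Multiplying the contributions: [A] · [kg·m²/(s³·A)]
Adding exponents of each base unit: kg: 1, m: 2, s: -3
SI base units of electrical power: kg·m²/s³

Answer: kg·m²/s³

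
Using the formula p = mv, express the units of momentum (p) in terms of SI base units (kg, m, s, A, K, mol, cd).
Units of each symbol in p = mv:
  m (mass): kg
  v (velocity): m/s

Multiplying the contributions: [kg] · [m/s]
Adding exponents of each base unit: kg: 1, m: 1, s: -1
SI base units of momentum: kg·m/s

Answer: kg·m/s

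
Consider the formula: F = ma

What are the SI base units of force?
Units of each symbol in F = ma:
  m (mass): kg
  a (acceleration): m/s²

Multiplying the contributions: [kg] · [m/s²]
Adding exponents of each base unit: kg: 1, m: 1, s: -2
SI base units of force: kg·m/s²

Answer: kg·m/s²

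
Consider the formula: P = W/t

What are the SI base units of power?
Units of each symbol in P = W/t:
  W (work): kg·m²/s²
  t (time): s  → in the denominator, contributes 1/s

Multiplying the contributions: [kg·m²/s²] · [1/s]
Adding exponents of each base unit: kg: 1, m: 2, s: -3
SI base units of power: kg·m²/s³

Answer: kg·m²/s³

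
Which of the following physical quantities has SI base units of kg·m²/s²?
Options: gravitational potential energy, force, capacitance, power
Checking the SI base units of each option:
  gravitational potential energy (U = -GMm/r): kg·m²/s²  ✓ matches
  force (F = ma): kg·m/s²  ✗
  capacitance (C = Q/V): s⁴·A²/(kg·m²)  ✗
  power (P = W/t): kg·m²/s³  ✗

Only gravitational potential energy has units kg·m²/s².

Answer: gravitational potential energy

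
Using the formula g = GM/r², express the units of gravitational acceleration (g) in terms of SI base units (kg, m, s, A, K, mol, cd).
Units of each symbol in g = GM/r²:
  G (gravitational constant): m³/(kg·s²)
  M (mass): kg
  r (distance): m  → to the power 2 in the denominator, contributes 1/m²

Multiplying the contributions: [m³/(kg·s²)] · [kg] · [1/m²]
Adding exponents of each base unit: m: 1, s: -2
SI base units of gravitational acceleration: m/s²

Answer: m/s²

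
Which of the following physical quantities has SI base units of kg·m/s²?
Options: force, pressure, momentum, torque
Checking the SI base units of each option:
  force (F = ma): kg·m/s²  ✓ matches
  pressure (P = F/A): kg/(m·s²)  ✗
  momentum (p = mv): kg·m/s  ✗
  torque (τ = Fr): kg·m²/s²  ✗

Only force has units kg·m/s².

Answer: force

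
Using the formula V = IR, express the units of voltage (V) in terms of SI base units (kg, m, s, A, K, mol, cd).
Units of each symbol in V = IR:
  I (current): A
  R (resistance, in ohms): kg·m²/(s³·A²)

Multiplying the contributions: [A] · [kg·m²/(s³·A²)]
Adding exponents of each base unit: kg: 1, m: 2, s: -3, A: -1
SI base units of voltage: kg·m²/(s³·A)

Answer: kg·m²/(s³·A)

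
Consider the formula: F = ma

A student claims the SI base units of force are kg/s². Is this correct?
Units of each symbol in F = ma:
  m (mass): kg
  a (acceleration): m/s²

Multiplying the contributions: [kg] · [m/s²]
Adding exponents of each base unit: kg: 1, m: 1, s: -2
SI base units of force: kg·m/s²

The claimed units kg/s² (exponents kg: 1, s: -2) do not match the derived units kg·m/s² (exponents kg: 1, m: 1, s: -2), so the claim is incorrect.

Answer: No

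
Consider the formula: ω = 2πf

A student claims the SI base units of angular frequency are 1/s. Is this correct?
Units of each symbol in ω = 2πf:
  f (frequency): 1/s
  The factor 2π is dimensionless.

Multiplying the contributions: [1/s]
Adding exponents of each base unit: s: -1
SI base units of angular frequency: 1/s

The claimed units 1/s match the derived units, so the claim is correct.

Answer: Yes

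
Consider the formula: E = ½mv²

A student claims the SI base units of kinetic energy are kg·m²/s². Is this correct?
Units of each symbol in E = ½mv²:
  m (mass): kg
  v (speed): m/s  → to the power 2, contributes m²/s²
  The factor ½ is dimensionless.

Multiplying the contributions: [kg] · [m²/s²]
Adding exponents of each base unit: kg: 1, m: 2, s: -2
SI base units of kinetic energy: kg·m²/s²

The claimed units kg·m²/s² match the derived units, so the claim is correct.

Answer: Yes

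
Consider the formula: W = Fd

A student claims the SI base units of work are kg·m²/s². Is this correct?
Units of each symbol in W = Fd:
  F (force): kg·m/s²
  d (displacement): m

Multiplying the contributions: [kg·m/s²] · [m]
Adding exponents of each base unit: kg: 1, m: 2, s: -2
SI base units of work: kg·m²/s²

The claimed units kg·m²/s² match the derived units, so the claim is correct.

Answer: Yes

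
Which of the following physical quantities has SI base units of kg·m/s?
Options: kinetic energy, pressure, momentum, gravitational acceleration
Checking the SI base units of each option:
  kinetic energy (E = ½mv²): kg·m²/s²  ✗
  pressure (P = F/A): kg/(m·s²)  ✗
  momentum (p = mv): kg·m/s  ✓ matches
  gravitational acceleration (g = GM/r²): m/s²  ✗

Only momentum has units kg·m/s.

Answer: momentum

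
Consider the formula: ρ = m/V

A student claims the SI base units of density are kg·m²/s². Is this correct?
Units of each symbol in ρ = m/V:
  m (mass): kg
  V (volume): m³  → in the denominator, contributes 1/m³

Multiplying the contributions: [kg] · [1/m³]
Adding exponents of each base unit: kg: 1, m: -3
SI base units of density: kg/m³

The claimed units kg·m²/s² (exponents kg: 1, m: 2, s: -2) do not match the derived units kg/m³ (exponents kg: 1, m: -3), so the claim is incorrect.

Answer: No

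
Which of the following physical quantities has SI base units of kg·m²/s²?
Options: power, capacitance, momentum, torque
Checking the SI base units of each option:
  power (P = W/t): kg·m²/s³  ✗
  capacitance (C = Q/V): s⁴·A²/(kg·m²)  ✗
  momentum (p = mv): kg·m/s  ✗
  torque (τ = Fr): kg·m²/s²  ✓ matches

Only torque has units kg·m²/s².

Answer: torque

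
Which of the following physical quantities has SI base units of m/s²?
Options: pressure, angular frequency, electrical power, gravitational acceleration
Checking the SI base units of each option:
  pressure (P = F/A): kg/(m·s²)  ✗
  angular frequency (ω = 2πf): 1/s  ✗
  electrical power (P = IV): kg·m²/s³  ✗
  gravitational acceleration (g = GM/r²): m/s²  ✓ matches

Only gravitational acceleration has units m/s².

Answer: gravitational acceleration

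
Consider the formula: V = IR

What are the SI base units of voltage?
Units of each symbol in V = IR:
  I (current): A
  R (resistance, in ohms): kg·m²/(s³·A²)

Multiplying the contributions: [A] · [kg·m²/(s³·A²)]
Adding exponents of each base unit: kg: 1, m: 2, s: -3, A: -1
SI base units of voltage: kg·m²/(s³·A)

Answer: kg·m²/(s³·A)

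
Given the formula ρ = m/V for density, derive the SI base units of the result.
Units of each symbol in ρ = m/V:
  m (mass): kg
  V (volume): m³  → in the denominator, contributes 1/m³

Multiplying the contributions: [kg] · [1/m³]
Adding exponents of each base unit: kg: 1, m: -3
SI base units of density: kg/m³

Answer: kg/m³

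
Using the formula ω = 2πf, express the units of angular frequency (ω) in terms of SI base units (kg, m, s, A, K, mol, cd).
Units of each symbol in ω = 2πf:
  f (frequency): 1/s
  The factor 2π is dimensionless.

Multiplying the contributions: [1/s]
Adding exponents of each base unit: s: -1
SI base units of angular frequency: 1/s

Answer: 1/s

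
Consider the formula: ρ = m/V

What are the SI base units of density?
Units of each symbol in ρ = m/V:
  m (mass): kg
  V (volume): m³  → in the denominator, contributes 1/m³

Multiplying the contributions: [kg] · [1/m³]
Adding exponents of each base unit: kg: 1, m: -3
SI base units of density: kg/m³

Answer: kg/m³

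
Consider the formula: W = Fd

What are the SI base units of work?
Units of each symbol in W = Fd:
  F (force): kg·m/s²
  d (displacement): m

Multiplying the contributions: [kg·m/s²] · [m]
Adding exponents of each base unit: kg: 1, m: 2, s: -2
SI base units of work: kg·m²/s²

Answer: kg·m²/s²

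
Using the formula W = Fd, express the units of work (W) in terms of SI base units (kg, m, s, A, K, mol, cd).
Units of each symbol in W = Fd:
  F (force): kg·m/s²
  d (displacement): m

Multiplying the contributions: [kg·m/s²] · [m]
Adding exponents of each base unit: kg: 1, m: 2, s: -2
SI base units of work: kg·m²/s²

Answer: kg·m²/s²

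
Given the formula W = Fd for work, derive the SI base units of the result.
Units of each symbol in W = Fd:
  F (force): kg·m/s²
  d (displacement): m

Multiplying the contributions: [kg·m/s²] · [m]
Adding exponents of each base unit: kg: 1, m: 2, s: -2
SI base units of work: kg·m²/s²

Answer: kg·m²/s²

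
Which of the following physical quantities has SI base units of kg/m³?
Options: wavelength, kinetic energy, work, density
Checking the SI base units of each option:
  wavelength (λ = v/f): m  ✗
  kinetic energy (E = ½mv²): kg·m²/s²  ✗
  work (W = Fd): kg·m²/s²  ✗
  density (ρ = m/V): kg/m³  ✓ matches

Only density has units kg/m³.

Answer: density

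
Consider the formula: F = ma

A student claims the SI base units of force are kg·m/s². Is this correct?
Units of each symbol in F = ma:
  m (mass): kg
  a (acceleration): m/s²

Multiplying the contributions: [kg] · [m/s²]
Adding exponents of each base unit: kg: 1, m: 1, s: -2
SI base units of force: kg·m/s²

The claimed units kg·m/s² match the derived units, so the claim is correct.

Answer: Yes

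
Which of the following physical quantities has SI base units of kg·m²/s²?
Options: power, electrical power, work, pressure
Checking the SI base units of each option:
  power (P = W/t): kg·m²/s³  ✗
  electrical power (P = IV): kg·m²/s³  ✗
  work (W = Fd): kg·m²/s²  ✓ matches
  pressure (P = F/A): kg/(m·s²)  ✗

Only work has units kg·m²/s².

Answer: work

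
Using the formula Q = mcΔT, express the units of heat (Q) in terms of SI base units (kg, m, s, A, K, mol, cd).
Units of each symbol in Q = mcΔT:
  m (mass): kg
  c (specific heat capacity, in J/(kg·K)): m²/(s²·K)
  ΔT (temperature change): K

Multiplying the contributions: [kg] · [m²/(s²·K)] · [K]
Adding exponents of each base unit: kg: 1, m: 2, s: -2
SI base units of heat: kg·m²/s²

Answer: kg·m²/s²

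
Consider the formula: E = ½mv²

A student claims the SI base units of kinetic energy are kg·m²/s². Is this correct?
Units of each symbol in E = ½mv²:
  m (mass): kg
  v (speed): m/s  → to the power 2, contributes m²/s²
  The factor ½ is dimensionless.

Multiplying the contributions: [kg] · [m²/s²]
Adding exponents of each base unit: kg: 1, m: 2, s: -2
SI base units of kinetic energy: kg·m²/s²

The claimed units kg·m²/s² match the derived units, so the claim is correct.

Answer: Yes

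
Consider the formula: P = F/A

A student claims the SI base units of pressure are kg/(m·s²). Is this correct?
Units of each symbol in P = F/A:
  F (force): kg·m/s²
  A (area): m²  → in the denominator, contributes 1/m²

Multiplying the contributions: [kg·m/s²] · [1/m²]
Adding exponents of each base unit: kg: 1, m: -1, s: -2
SI base units of pressure: kg/(m·s²)

The claimed units kg/(m·s²) match the derived units, so the claim is correct.

Answer: Yes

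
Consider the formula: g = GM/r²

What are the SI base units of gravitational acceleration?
Units of each symbol in g = GM/r²:
  G (gravitational constant): m³/(kg·s²)
  M (mass): kg
  r (distance): m  → to the power 2 in the denominator, contributes 1/m²

Multiplying the contributions: [m³/(kg·s²)] · [kg] · [1/m²]
Adding exponents of each base unit: m: 1, s: -2
SI base units of gravitational acceleration: m/s²

Answer: m/s²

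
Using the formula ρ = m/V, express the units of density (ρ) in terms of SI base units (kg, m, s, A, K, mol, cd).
Units of each symbol in ρ = m/V:
  m (mass): kg
  V (volume): m³  → in the denominator, contributes 1/m³

Multiplying the contributions: [kg] · [1/m³]
Adding exponents of each base unit: kg: 1, m: -3
SI base units of density: kg/m³

Answer: kg/m³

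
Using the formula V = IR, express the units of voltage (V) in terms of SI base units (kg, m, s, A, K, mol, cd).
Units of each symbol in V = IR:
  I (current): A
  R (resistance, in ohms): kg·m²/(s³·A²)

Multiplying the contributions: [A] · [kg·m²/(s³·A²)]
Adding exponents of each base unit: kg: 1, m: 2, s: -3, A: -1
SI base units of voltage: kg·m²/(s³·A)

Answer: kg·m²/(s³·A)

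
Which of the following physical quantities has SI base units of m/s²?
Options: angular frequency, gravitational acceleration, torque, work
Checking the SI base units of each option:
  angular frequency (ω = 2πf): 1/s  ✗
  gravitational acceleration (g = GM/r²): m/s²  ✓ matches
  torque (τ = Fr): kg·m²/s²  ✗
  work (W = Fd): kg·m²/s²  ✗

Only gravitational acceleration has units m/s².

Answer: gravitational acceleration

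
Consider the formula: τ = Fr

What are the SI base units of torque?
Units of each symbol in τ = Fr:
  F (force): kg·m/s²
  r (lever arm): m

Multiplying the contributions: [kg·m/s²] · [m]
Adding exponents of each base unit: kg: 1, m: 2, s: -2
SI base units of torque: kg·m²/s²

Answer: kg·m²/s²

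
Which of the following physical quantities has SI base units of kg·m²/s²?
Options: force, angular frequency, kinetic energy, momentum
Checking the SI base units of each option:
  force (F = ma): kg·m/s²  ✗
  angular frequency (ω = 2πf): 1/s  ✗
  kinetic energy (E = ½mv²): kg·m²/s²  ✓ matches
  momentum (p = mv): kg·m/s  ✗

Only kinetic energy has units kg·m²/s².

Answer: kinetic energy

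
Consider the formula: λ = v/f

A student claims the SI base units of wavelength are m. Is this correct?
Units of each symbol in λ = v/f:
  v (wave speed): m/s
  f (frequency): 1/s  → in the denominator, contributes s

Multiplying the contributions: [m/s] · [s]
Adding exponents of each base unit: m: 1
SI base units of wavelength: m

The claimed units m match the derived units, so the claim is correct.

Answer: Yes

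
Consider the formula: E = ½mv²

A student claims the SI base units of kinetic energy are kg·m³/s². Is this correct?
Units of each symbol in E = ½mv²:
  m (mass): kg
  v (speed): m/s  → to the power 2, contributes m²/s²
  The factor ½ is dimensionless.

Multiplying the contributions: [kg] · [m²/s²]
Adding exponents of each base unit: kg: 1, m: 2, s: -2
SI base units of kinetic energy: kg·m²/s²

The claimed units kg·m³/s² (exponents kg: 1, m: 3, s: -2) do not match the derived units kg·m²/s² (exponents kg: 1, m: 2, s: -2), so the claim is incorrect.

Answer: No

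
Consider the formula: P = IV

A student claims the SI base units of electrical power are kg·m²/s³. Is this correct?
Units of each symbol in P = IV:
  I (current): A
  V (voltage, in volts): kg·m²/(s³·A)

Multiplying the contributions: [A] · [kg·m²/(s³·A)]
Adding exponents of each base unit: kg: 1, m: 2, s: -3
SI base units of electrical power: kg·m²/s³

The claimed units kg·m²/s³ match the derived units, so the claim is correct.

Answer: Yes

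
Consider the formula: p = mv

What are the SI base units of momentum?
Units of each symbol in p = mv:
  m (mass): kg
  v (velocity): m/s

Multiplying the contributions: [kg] · [m/s]
Adding exponents of each base unit: kg: 1, m: 1, s: -1
SI base units of momentum: kg·m/s

Answer: kg·m/s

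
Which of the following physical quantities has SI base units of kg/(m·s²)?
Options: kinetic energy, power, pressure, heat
Checking the SI base units of each option:
  kinetic energy (E = ½mv²): kg·m²/s²  ✗
  power (P = W/t): kg·m²/s³  ✗
  pressure (P = F/A): kg/(m·s²)  ✓ matches
  heat (Q = mcΔT): kg·m²/s²  ✗

Only pressure has units kg/(m·s²).

Answer: pressure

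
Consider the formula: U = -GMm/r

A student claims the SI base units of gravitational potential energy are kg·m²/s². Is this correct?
Units of each symbol in U = -GMm/r:
  G (gravitational constant): m³/(kg·s²)
  M (mass): kg
  m (mass): kg
  r (distance): m  → in the denominator, contributes 1/m
  The minus sign does not affect the units.

Multiplying the contributions: [m³/(kg·s²)] · [kg] · [kg] · [1/m]
Adding exponents of each base unit: kg: 1, m: 2, s: -2
SI base units of gravitational potential energy: kg·m²/s²

The claimed units kg·m²/s² match the derived units, so the claim is correct.

Answer: Yes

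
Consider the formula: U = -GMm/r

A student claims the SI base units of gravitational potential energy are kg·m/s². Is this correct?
Units of each symbol in U = -GMm/r:
  G (gravitational constant): m³/(kg·s²)
  M (mass): kg
  m (mass): kg
  r (distance): m  → in the denominator, contributes 1/m
  The minus sign does not affect the units.

Multiplying the contributions: [m³/(kg·s²)] · [kg] · [kg] · [1/m]
Adding exponents of each base unit: kg: 1, m: 2, s: -2
SI base units of gravitational potential energy: kg·m²/s²

The claimed units kg·m/s² (exponents kg: 1, m: 1, s: -2) do not match the derived units kg·m²/s² (exponents kg: 1, m: 2, s: -2), so the claim is incorrect.

Answer: No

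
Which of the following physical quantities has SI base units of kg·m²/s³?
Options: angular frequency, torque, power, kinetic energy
Checking the SI base units of each option:
  angular frequency (ω = 2πf): 1/s  ✗
  torque (τ = Fr): kg·m²/s²  ✗
  power (P = W/t): kg·m²/s³  ✓ matches
  kinetic energy (E = ½mv²): kg·m²/s²  ✗

Only power has units kg·m²/s³.

Answer: power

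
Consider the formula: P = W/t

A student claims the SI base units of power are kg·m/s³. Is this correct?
Units of each symbol in P = W/t:
  W (work): kg·m²/s²
  t (time): s  → in the denominator, contributes 1/s

Multiplying the contributions: [kg·m²/s²] · [1/s]
Adding exponents of each base unit: kg: 1, m: 2, s: -3
SI base units of power: kg·m²/s³

The claimed units kg·m/s³ (exponents kg: 1, m: 1, s: -3) do not match the derived units kg·m²/s³ (exponents kg: 1, m: 2, s: -3), so the claim is incorrect.

Answer: No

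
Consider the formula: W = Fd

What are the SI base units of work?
Units of each symbol in W = Fd:
  F (force): kg·m/s²
  d (displacement): m

Multiplying the contributions: [kg·m/s²] · [m]
Adding exponents of each base unit: kg: 1, m: 2, s: -2
SI base units of work: kg·m²/s²

Answer: kg·m²/s²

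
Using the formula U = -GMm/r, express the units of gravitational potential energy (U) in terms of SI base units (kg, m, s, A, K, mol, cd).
Units of each symbol in U = -GMm/r:
  G (gravitational constant): m³/(kg·s²)
  M (mass): kg
  m (mass): kg
  r (distance): m  → in the denominator, contributes 1/m
  The minus sign does not affect the units.

Multiplying the contributions: [m³/(kg·s²)] · [kg] · [kg] · [1/m]
Adding exponents of each base unit: kg: 1, m: 2, s: -2
SI base units of gravitational potential energy: kg·m²/s²

Answer: kg·m²/s²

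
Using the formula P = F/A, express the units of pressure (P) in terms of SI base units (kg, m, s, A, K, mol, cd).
Units of each symbol in P = F/A:
  F (force): kg·m/s²
  A (area): m²  → in the denominator, contributes 1/m²

Multiplying the contributions: [kg·m/s²] · [1/m²]
Adding exponents of each base unit: kg: 1, m: -1, s: -2
SI base units of pressure: kg/(m·s²)

Answer: kg/(m·s²)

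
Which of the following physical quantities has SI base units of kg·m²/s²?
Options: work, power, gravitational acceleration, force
Checking the SI base units of each option:
  work (W = Fd): kg·m²/s²  ✓ matches
  power (P = W/t): kg·m²/s³  ✗
  gravitational acceleration (g = GM/r²): m/s²  ✗
  force (F = ma): kg·m/s²  ✗

Only work has units kg·m²/s².

Answer: work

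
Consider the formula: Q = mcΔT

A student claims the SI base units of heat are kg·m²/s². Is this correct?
Units of each symbol in Q = mcΔT:
  m (mass): kg
  c (specific heat capacity, in J/(kg·K)): m²/(s²·K)
  ΔT (temperature change): K

Multiplying the contributions: [kg] · [m²/(s²·K)] · [K]
Adding exponents of each base unit: kg: 1, m: 2, s: -2
SI base units of heat: kg·m²/s²

The claimed units kg·m²/s² match the derived units, so the claim is correct.

Answer: Yes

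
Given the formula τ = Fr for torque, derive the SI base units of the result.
Units of each symbol in τ = Fr:
  F (force): kg·m/s²
  r (lever arm): m

Multiplying the contributions: [kg·m/s²] · [m]
Adding exponents of each base unit: kg: 1, m: 2, s: -2
SI base units of torque: kg·m²/s²

Answer: kg·m²/s²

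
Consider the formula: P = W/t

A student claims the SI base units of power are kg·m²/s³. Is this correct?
Units of each symbol in P = W/t:
  W (work): kg·m²/s²
  t (time): s  → in the denominator, contributes 1/s

Multiplying the contributions: [kg·m²/s²] · [1/s]
Adding exponents of each base unit: kg: 1, m: 2, s: -3
SI base units of power: kg·m²/s³

The claimed units kg·m²/s³ match the derived units, so the claim is correct.

Answer: Yes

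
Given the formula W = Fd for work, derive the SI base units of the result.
Units of each symbol in W = Fd:
  F (force): kg·m/s²
  d (displacement): m

Multiplying the contributions: [kg·m/s²] · [m]
Adding exponents of each base unit: kg: 1, m: 2, s: -2
SI base units of work: kg·m²/s²

Answer: kg·m²/s²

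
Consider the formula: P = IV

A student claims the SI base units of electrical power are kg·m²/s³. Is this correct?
Units of each symbol in P = IV:
  I (current): A
  V (voltage, in volts): kg·m²/(s³·A)

Multiplying the contributions: [A] · [kg·m²/(s³·A)]
Adding exponents of each base unit: kg: 1, m: 2, s: -3
SI base units of electrical power: kg·m²/s³

The claimed units kg·m²/s³ match the derived units, so the claim is correct.

Answer: Yes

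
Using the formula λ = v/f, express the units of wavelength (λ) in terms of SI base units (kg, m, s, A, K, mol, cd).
Units of each symbol in λ = v/f:
  v (wave speed): m/s
  f (frequency): 1/s  → in the denominator, contributes s

Multiplying the contributions: [m/s] · [s]
Adding exponents of each base unit: m: 1
SI base units of wavelength: m

Answer: m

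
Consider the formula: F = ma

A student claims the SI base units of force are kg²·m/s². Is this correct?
Units of each symbol in F = ma:
  m (mass): kg
  a (acceleration): m/s²

Multiplying the contributions: [kg] · [m/s²]
Adding exponents of each base unit: kg: 1, m: 1, s: -2
SI base units of force: kg·m/s²

The claimed units kg²·m/s² (exponents kg: 2, m: 1, s: -2) do not match the derived units kg·m/s² (exponents kg: 1, m: 1, s: -2), so the claim is incorrect.

Answer: No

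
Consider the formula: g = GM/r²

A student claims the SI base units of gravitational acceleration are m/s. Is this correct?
Units of each symbol in g = GM/r²:
  G (gravitational constant): m³/(kg·s²)
  M (mass): kg
  r (distance): m  → to the power 2 in the denominator, contributes 1/m²

Multiplying the contributions: [m³/(kg·s²)] · [kg] · [1/m²]
Adding exponents of each base unit: m: 1, s: -2
SI base units of gravitational acceleration: m/s²

The claimed units m/s (exponents m: 1, s: -1) do not match the derived units m/s² (exponents m: 1, s: -2), so the claim is incorrect.

Answer: No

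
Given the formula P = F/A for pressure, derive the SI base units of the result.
Units of each symbol in P = F/A:
  F (force): kg·m/s²
  A (area): m²  → in the denominator, contributes 1/m²

Multiplying the contributions: [kg·m/s²] · [1/m²]
Adding exponents of each base unit: kg: 1, m: -1, s: -2
SI base units of pressure: kg/(m·s²)

Answer: kg/(m·s²)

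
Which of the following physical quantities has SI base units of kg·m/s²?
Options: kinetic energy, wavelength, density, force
Checking the SI base units of each option:
  kinetic energy (E = ½mv²): kg·m²/s²  ✗
  wavelength (λ = v/f): m  ✗
  density (ρ = m/V): kg/m³  ✗
  force (F = ma): kg·m/s²  ✓ matches

Only force has units kg·m/s².

Answer: force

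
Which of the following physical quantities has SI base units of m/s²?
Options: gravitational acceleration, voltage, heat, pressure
Checking the SI base units of each option:
  gravitational acceleration (g = GM/r²): m/s²  ✓ matches
  voltage (V = IR): kg·m²/(s³·A)  ✗
  heat (Q = mcΔT): kg·m²/s²  ✗
  pressure (P = F/A): kg/(m·s²)  ✗

Only gravitational acceleration has units m/s².

Answer: gravitational acceleration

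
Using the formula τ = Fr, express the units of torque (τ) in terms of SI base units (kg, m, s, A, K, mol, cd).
Units of each symbol in τ = Fr:
  F (force): kg·m/s²
  r (lever arm): m

Multiplying the contributions: [kg·m/s²] · [m]
Adding exponents of each base unit: kg: 1, m: 2, s: -2
SI base units of torque: kg·m²/s²

Answer: kg·m²/s²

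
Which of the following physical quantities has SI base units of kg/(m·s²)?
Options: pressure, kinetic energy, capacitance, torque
Checking the SI base units of each option:
  pressure (P = F/A): kg/(m·s²)  ✓ matches
  kinetic energy (E = ½mv²): kg·m²/s²  ✗
  capacitance (C = Q/V): s⁴·A²/(kg·m²)  ✗
  torque (τ = Fr): kg·m²/s²  ✗

Only pressure has units kg/(m·s²).

Answer: pressure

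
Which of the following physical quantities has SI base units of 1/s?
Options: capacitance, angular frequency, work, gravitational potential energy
Checking the SI base units of each option:
  capacitance (C = Q/V): s⁴·A²/(kg·m²)  ✗
  angular frequency (ω = 2πf): 1/s  ✓ matches
  work (W = Fd): kg·m²/s²  ✗
  gravitational potential energy (U = -GMm/r): kg·m²/s²  ✗

Only angular frequency has units 1/s.

Answer: angular frequency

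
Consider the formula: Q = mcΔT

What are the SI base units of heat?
Units of each symbol in Q = mcΔT:
  m (mass): kg
  c (specific heat capacity, in J/(kg·K)): m²/(s²·K)
  ΔT (temperature change): K

Multiplying the contributions: [kg] · [m²/(s²·K)] · [K]
Adding exponents of each base unit: kg: 1, m: 2, s: -2
SI base units of heat: kg·m²/s²

Answer: kg·m²/s²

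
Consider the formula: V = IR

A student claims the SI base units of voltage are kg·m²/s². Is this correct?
Units of each symbol in V = IR:
  I (current): A
  R (resistance, in ohms): kg·m²/(s³·A²)

Multiplying the contributions: [A] · [kg·m²/(s³·A²)]
Adding exponents of each base unit: kg: 1, m: 2, s: -3, A: -1
SI base units of voltage: kg·m²/(s³·A)

The claimed units kg·m²/s² (exponents kg: 1, m: 2, s: -2) do not match the derived units kg·m²/(s³·A) (exponents kg: 1, m: 2, s: -3, A: -1), so the claim is incorrect.

Answer: No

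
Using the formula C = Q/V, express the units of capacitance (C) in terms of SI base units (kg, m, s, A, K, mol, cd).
Units of each symbol in C = Q/V:
  Q (charge, in coulombs): s·A
  V (voltage, in volts): kg·m²/(s³·A)  → in the denominator, contributes s³·A/(kg·m²)

Multiplying the contributions: [s·A] · [s³·A/(kg·m²)]
Adding exponents of each base unit: kg: -1, m: -2, s: 4, A: 2
SI base units of capacitance: s⁴·A²/(kg·m²)

Answer: s⁴·A²/(kg·m²)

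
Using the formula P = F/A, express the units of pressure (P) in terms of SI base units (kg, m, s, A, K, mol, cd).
Units of each symbol in P = F/A:
  F (force): kg·m/s²
  A (area): m²  → in the denominator, contributes 1/m²

Multiplying the contributions: [kg·m/s²] · [1/m²]
Adding exponents of each base unit: kg: 1, m: -1, s: -2
SI base units of pressure: kg/(m·s²)

Answer: kg/(m·s²)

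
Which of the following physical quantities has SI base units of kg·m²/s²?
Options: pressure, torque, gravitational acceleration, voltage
Checking the SI base units of each option:
  pressure (P = F/A): kg/(m·s²)  ✗
  torque (τ = Fr): kg·m²/s²  ✓ matches
  gravitational acceleration (g = GM/r²): m/s²  ✗
  voltage (V = IR): kg·m²/(s³·A)  ✗

Only torque has units kg·m²/s².

Answer: torque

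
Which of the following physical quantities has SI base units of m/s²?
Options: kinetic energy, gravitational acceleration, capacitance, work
Checking the SI base units of each option:
  kinetic energy (E = ½mv²): kg·m²/s²  ✗
  gravitational acceleration (g = GM/r²): m/s²  ✓ matches
  capacitance (C = Q/V): s⁴·A²/(kg·m²)  ✗
  work (W = Fd): kg·m²/s²  ✗

Only gravitational acceleration has units m/s².

Answer: gravitational acceleration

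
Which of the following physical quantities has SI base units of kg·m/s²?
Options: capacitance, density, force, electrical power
Checking the SI base units of each option:
  capacitance (C = Q/V): s⁴·A²/(kg·m²)  ✗
  density (ρ = m/V): kg/m³  ✗
  force (F = ma): kg·m/s²  ✓ matches
  electrical power (P = IV): kg·m²/s³  ✗

Only force has units kg·m/s².

Answer: force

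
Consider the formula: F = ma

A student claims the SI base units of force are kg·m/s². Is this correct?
Units of each symbol in F = ma:
  m (mass): kg
  a (acceleration): m/s²

Multiplying the contributions: [kg] · [m/s²]
Adding exponents of each base unit: kg: 1, m: 1, s: -2
SI base units of force: kg·m/s²

The claimed units kg·m/s² match the derived units, so the claim is correct.

Answer: Yes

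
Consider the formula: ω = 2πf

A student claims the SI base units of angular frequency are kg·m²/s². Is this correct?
Units of each symbol in ω = 2πf:
  f (frequency): 1/s
  The factor 2π is dimensionless.

Multiplying the contributions: [1/s]
Adding exponents of each base unit: s: -1
SI base units of angular frequency: 1/s

The claimed units kg·m²/s² (exponents kg: 1, m: 2, s: -2) do not match the derived units 1/s (exponents s: -1), so the claim is incorrect.

Answer: No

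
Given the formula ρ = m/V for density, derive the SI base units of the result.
Units of each symbol in ρ = m/V:
  m (mass): kg
  V (volume): m³  → in the denominator, contributes 1/m³

Multiplying the contributions: [kg] · [1/m³]
Adding exponents of each base unit: kg: 1, m: -3
SI base units of density: kg/m³

Answer: kg/m³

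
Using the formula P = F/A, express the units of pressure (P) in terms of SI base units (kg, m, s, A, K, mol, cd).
Units of each symbol in P = F/A:
  F (force): kg·m/s²
  A (area): m²  → in the denominator, contributes 1/m²

Multiplying the contributions: [kg·m/s²] · [1/m²]
Adding exponents of each base unit: kg: 1, m: -1, s: -2
SI base units of pressure: kg/(m·s²)

Answer: kg/(m·s²)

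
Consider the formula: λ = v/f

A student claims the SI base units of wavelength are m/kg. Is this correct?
Units of each symbol in λ = v/f:
  v (wave speed): m/s
  f (frequency): 1/s  → in the denominator, contributes s

Multiplying the contributions: [m/s] · [s]
Adding exponents of each base unit: m: 1
SI base units of wavelength: m

The claimed units m/kg (exponents kg: -1, m: 1) do not match the derived units m (exponents m: 1), so the claim is incorrect.

Answer: No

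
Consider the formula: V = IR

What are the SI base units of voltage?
Units of each symbol in V = IR:
  I (current): A
  R (resistance, in ohms): kg·m²/(s³·A²)

Multiplying the contributions: [A] · [kg·m²/(s³·A²)]
Adding exponents of each base unit: kg: 1, m: 2, s: -3, A: -1
SI base units of voltage: kg·m²/(s³·A)

Answer: kg·m²/(s³·A)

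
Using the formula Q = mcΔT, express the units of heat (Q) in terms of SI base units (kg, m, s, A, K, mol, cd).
Units of each symbol in Q = mcΔT:
  m (mass): kg
  c (specific heat capacity, in J/(kg·K)): m²/(s²·K)
  ΔT (temperature change): K

Multiplying the contributions: [kg] · [m²/(s²·K)] · [K]
Adding exponents of each base unit: kg: 1, m: 2, s: -2
SI base units of heat: kg·m²/s²

Answer: kg·m²/s²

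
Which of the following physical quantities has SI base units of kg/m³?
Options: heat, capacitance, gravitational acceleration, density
Checking the SI base units of each option:
  heat (Q = mcΔT): kg·m²/s²  ✗
  capacitance (C = Q/V): s⁴·A²/(kg·m²)  ✗
  gravitational acceleration (g = GM/r²): m/s²  ✗
  density (ρ = m/V): kg/m³  ✓ matches

Only density has units kg/m³.

Answer: density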